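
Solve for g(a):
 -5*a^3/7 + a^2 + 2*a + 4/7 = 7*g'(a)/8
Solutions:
 g(a) = C1 - 10*a^4/49 + 8*a^3/21 + 8*a^2/7 + 32*a/49


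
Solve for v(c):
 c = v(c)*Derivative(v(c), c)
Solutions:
 v(c) = -sqrt(C1 + c^2)
 v(c) = sqrt(C1 + c^2)


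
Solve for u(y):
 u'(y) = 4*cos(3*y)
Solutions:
 u(y) = C1 + 4*sin(3*y)/3


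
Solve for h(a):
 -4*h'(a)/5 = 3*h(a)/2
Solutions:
 h(a) = C1*exp(-15*a/8)


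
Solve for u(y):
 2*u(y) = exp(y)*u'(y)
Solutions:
 u(y) = C1*exp(-2*exp(-y))


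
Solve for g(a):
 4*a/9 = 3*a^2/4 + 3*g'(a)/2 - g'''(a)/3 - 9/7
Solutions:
 g(a) = C1 + C2*exp(-3*sqrt(2)*a/2) + C3*exp(3*sqrt(2)*a/2) - a^3/6 + 4*a^2/27 + 40*a/63


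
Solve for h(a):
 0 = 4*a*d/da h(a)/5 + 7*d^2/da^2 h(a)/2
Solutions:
 h(a) = C1 + C2*erf(2*sqrt(35)*a/35)


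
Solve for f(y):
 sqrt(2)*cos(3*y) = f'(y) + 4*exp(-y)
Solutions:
 f(y) = C1 + sqrt(2)*sin(3*y)/3 + 4*exp(-y)


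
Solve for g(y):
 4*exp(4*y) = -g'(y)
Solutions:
 g(y) = C1 - exp(4*y)


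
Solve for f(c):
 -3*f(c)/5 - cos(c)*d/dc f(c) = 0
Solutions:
 f(c) = C1*(sin(c) - 1)^(3/10)/(sin(c) + 1)^(3/10)


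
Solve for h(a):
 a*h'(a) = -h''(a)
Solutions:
 h(a) = C1 + C2*erf(sqrt(2)*a/2)


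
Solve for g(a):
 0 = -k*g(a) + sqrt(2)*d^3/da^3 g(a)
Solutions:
 g(a) = C1*exp(2^(5/6)*a*k^(1/3)/2) + C2*exp(2^(5/6)*a*k^(1/3)*(-1 + sqrt(3)*I)/4) + C3*exp(-2^(5/6)*a*k^(1/3)*(1 + sqrt(3)*I)/4)


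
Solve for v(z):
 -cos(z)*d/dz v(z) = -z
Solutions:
 v(z) = C1 + Integral(z/cos(z), z)


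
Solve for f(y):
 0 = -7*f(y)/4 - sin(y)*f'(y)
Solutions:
 f(y) = C1*(cos(y) + 1)^(7/8)/(cos(y) - 1)^(7/8)


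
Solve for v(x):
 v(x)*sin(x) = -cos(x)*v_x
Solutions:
 v(x) = C1*cos(x)


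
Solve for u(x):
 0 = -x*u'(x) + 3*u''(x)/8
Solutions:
 u(x) = C1 + C2*erfi(2*sqrt(3)*x/3)


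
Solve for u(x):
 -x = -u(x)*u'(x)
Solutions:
 u(x) = -sqrt(C1 + x^2)
 u(x) = sqrt(C1 + x^2)


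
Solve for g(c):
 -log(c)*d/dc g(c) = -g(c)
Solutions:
 g(c) = C1*exp(li(c))


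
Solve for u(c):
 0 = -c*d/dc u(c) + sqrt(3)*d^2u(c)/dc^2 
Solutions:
 u(c) = C1 + C2*erfi(sqrt(2)*3^(3/4)*c/6)


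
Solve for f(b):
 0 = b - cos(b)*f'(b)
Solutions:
 f(b) = C1 + Integral(b/cos(b), b)


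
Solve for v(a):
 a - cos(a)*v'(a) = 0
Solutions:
 v(a) = C1 + Integral(a/cos(a), a)


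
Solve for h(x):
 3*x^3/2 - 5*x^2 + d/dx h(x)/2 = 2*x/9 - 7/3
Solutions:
 h(x) = C1 - 3*x^4/4 + 10*x^3/3 + 2*x^2/9 - 14*x/3


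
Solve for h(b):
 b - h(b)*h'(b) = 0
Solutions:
 h(b) = -sqrt(C1 + b^2)
 h(b) = sqrt(C1 + b^2)


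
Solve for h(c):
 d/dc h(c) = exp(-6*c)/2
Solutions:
 h(c) = C1 - exp(-6*c)/12


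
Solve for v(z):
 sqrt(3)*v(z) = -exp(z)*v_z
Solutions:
 v(z) = C1*exp(sqrt(3)*exp(-z))


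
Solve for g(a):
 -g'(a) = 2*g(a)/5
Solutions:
 g(a) = C1*exp(-2*a/5)


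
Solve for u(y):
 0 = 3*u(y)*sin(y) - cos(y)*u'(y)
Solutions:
 u(y) = C1/cos(y)^3


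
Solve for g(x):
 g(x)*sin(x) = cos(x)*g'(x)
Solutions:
 g(x) = C1/cos(x)


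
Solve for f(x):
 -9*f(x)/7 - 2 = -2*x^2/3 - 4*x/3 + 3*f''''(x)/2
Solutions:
 f(x) = 14*x^2/27 + 28*x/27 + (C1*sin(14^(3/4)*3^(1/4)*x/14) + C2*cos(14^(3/4)*3^(1/4)*x/14))*exp(-14^(3/4)*3^(1/4)*x/14) + (C3*sin(14^(3/4)*3^(1/4)*x/14) + C4*cos(14^(3/4)*3^(1/4)*x/14))*exp(14^(3/4)*3^(1/4)*x/14) - 14/9


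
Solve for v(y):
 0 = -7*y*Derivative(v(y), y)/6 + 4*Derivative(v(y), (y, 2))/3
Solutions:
 v(y) = C1 + C2*erfi(sqrt(7)*y/4)


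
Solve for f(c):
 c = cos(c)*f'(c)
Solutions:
 f(c) = C1 + Integral(c/cos(c), c)


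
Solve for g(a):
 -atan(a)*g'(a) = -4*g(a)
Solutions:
 g(a) = C1*exp(4*Integral(1/atan(a), a))


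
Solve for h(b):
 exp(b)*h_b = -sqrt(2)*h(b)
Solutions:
 h(b) = C1*exp(sqrt(2)*exp(-b))


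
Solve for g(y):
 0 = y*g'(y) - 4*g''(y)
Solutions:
 g(y) = C1 + C2*erfi(sqrt(2)*y/4)


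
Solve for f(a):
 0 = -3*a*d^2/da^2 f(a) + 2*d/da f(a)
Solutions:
 f(a) = C1 + C2*a^(5/3)


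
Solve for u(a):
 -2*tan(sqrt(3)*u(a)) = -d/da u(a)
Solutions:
 u(a) = sqrt(3)*(pi - asin(C1*exp(2*sqrt(3)*a)))/3
 u(a) = sqrt(3)*asin(C1*exp(2*sqrt(3)*a))/3


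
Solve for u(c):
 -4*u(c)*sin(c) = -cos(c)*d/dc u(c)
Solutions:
 u(c) = C1/cos(c)^4


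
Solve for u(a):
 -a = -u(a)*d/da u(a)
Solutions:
 u(a) = -sqrt(C1 + a^2)
 u(a) = sqrt(C1 + a^2)


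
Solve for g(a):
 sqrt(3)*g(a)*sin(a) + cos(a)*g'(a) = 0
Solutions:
 g(a) = C1*cos(a)^(sqrt(3))


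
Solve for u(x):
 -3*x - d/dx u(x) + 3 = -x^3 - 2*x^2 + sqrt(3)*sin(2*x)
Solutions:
 u(x) = C1 + x^4/4 + 2*x^3/3 - 3*x^2/2 + 3*x + sqrt(3)*cos(2*x)/2


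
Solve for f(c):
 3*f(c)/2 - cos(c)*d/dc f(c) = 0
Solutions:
 f(c) = C1*(sin(c) + 1)^(3/4)/(sin(c) - 1)^(3/4)


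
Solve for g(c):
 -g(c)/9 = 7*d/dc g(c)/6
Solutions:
 g(c) = C1*exp(-2*c/21)


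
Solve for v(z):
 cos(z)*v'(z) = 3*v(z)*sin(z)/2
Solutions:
 v(z) = C1/cos(z)^(3/2)


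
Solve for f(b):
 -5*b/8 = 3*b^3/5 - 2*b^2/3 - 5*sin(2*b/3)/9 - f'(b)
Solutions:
 f(b) = C1 + 3*b^4/20 - 2*b^3/9 + 5*b^2/16 + 5*cos(2*b/3)/6


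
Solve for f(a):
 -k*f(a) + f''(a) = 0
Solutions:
 f(a) = C1*exp(-a*sqrt(k)) + C2*exp(a*sqrt(k))


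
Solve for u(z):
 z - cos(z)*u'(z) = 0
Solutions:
 u(z) = C1 + Integral(z/cos(z), z)


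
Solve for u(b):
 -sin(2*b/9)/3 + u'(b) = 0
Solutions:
 u(b) = C1 - 3*cos(2*b/9)/2


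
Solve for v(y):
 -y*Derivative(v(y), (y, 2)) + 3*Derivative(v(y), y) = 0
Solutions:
 v(y) = C1 + C2*y^4


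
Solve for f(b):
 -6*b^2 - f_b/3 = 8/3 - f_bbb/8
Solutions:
 f(b) = C1 + C2*exp(-2*sqrt(6)*b/3) + C3*exp(2*sqrt(6)*b/3) - 6*b^3 - 43*b/2


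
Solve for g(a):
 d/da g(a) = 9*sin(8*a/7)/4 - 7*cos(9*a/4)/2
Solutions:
 g(a) = C1 - 14*sin(9*a/4)/9 - 63*cos(8*a/7)/32


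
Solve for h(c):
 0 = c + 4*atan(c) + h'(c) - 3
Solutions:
 h(c) = C1 - c^2/2 - 4*c*atan(c) + 3*c + 2*log(c^2 + 1)


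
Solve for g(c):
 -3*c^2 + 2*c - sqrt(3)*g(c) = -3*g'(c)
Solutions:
 g(c) = C1*exp(sqrt(3)*c/3) - sqrt(3)*c^2 - 6*c + 2*sqrt(3)*c/3 - 6*sqrt(3) + 2


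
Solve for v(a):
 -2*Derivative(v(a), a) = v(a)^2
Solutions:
 v(a) = 2/(C1 + a)


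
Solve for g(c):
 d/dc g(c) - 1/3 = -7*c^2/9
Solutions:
 g(c) = C1 - 7*c^3/27 + c/3


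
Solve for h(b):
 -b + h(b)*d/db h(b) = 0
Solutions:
 h(b) = -sqrt(C1 + b^2)
 h(b) = sqrt(C1 + b^2)


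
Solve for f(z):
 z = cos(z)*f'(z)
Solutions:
 f(z) = C1 + Integral(z/cos(z), z)


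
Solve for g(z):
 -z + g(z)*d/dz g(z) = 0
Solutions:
 g(z) = -sqrt(C1 + z^2)
 g(z) = sqrt(C1 + z^2)


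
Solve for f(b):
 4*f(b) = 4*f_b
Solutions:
 f(b) = C1*exp(b)


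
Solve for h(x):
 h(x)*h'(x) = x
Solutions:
 h(x) = -sqrt(C1 + x^2)
 h(x) = sqrt(C1 + x^2)


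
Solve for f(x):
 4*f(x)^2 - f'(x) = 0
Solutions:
 f(x) = -1/(C1 + 4*x)


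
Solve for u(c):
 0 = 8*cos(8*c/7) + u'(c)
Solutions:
 u(c) = C1 - 7*sin(8*c/7)


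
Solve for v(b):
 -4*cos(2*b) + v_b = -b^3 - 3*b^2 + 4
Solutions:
 v(b) = C1 - b^4/4 - b^3 + 4*b + 4*sin(b)*cos(b)


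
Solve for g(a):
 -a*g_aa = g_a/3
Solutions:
 g(a) = C1 + C2*a^(2/3)


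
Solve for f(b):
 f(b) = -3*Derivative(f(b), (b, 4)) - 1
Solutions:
 f(b) = (C1*sin(sqrt(2)*3^(3/4)*b/6) + C2*cos(sqrt(2)*3^(3/4)*b/6))*exp(-sqrt(2)*3^(3/4)*b/6) + (C3*sin(sqrt(2)*3^(3/4)*b/6) + C4*cos(sqrt(2)*3^(3/4)*b/6))*exp(sqrt(2)*3^(3/4)*b/6) - 1


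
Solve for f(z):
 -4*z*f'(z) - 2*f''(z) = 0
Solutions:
 f(z) = C1 + C2*erf(z)


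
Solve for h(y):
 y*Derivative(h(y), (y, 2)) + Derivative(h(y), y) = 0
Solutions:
 h(y) = C1 + C2*log(y)


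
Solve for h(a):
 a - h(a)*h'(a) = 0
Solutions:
 h(a) = -sqrt(C1 + a^2)
 h(a) = sqrt(C1 + a^2)


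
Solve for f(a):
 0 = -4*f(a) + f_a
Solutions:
 f(a) = C1*exp(4*a)


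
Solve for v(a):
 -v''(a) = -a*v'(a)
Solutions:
 v(a) = C1 + C2*erfi(sqrt(2)*a/2)


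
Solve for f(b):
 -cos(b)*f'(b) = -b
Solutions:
 f(b) = C1 + Integral(b/cos(b), b)


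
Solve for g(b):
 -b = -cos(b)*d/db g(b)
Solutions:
 g(b) = C1 + Integral(b/cos(b), b)


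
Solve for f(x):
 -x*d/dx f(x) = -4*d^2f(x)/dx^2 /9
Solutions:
 f(x) = C1 + C2*erfi(3*sqrt(2)*x/4)


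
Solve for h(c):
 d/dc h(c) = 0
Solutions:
 h(c) = C1


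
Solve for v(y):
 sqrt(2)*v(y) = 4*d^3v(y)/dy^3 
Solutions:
 v(y) = C3*exp(sqrt(2)*y/2) + (C1*sin(sqrt(6)*y/4) + C2*cos(sqrt(6)*y/4))*exp(-sqrt(2)*y/4)


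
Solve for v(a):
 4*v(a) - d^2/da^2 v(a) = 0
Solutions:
 v(a) = C1*exp(-2*a) + C2*exp(2*a)


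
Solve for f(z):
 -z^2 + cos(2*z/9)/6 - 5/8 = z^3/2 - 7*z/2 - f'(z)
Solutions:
 f(z) = C1 + z^4/8 + z^3/3 - 7*z^2/4 + 5*z/8 - 3*sin(2*z/9)/4


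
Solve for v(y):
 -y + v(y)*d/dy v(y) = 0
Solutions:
 v(y) = -sqrt(C1 + y^2)
 v(y) = sqrt(C1 + y^2)


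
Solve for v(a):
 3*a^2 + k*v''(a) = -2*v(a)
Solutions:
 v(a) = C1*exp(-sqrt(2)*a*sqrt(-1/k)) + C2*exp(sqrt(2)*a*sqrt(-1/k)) - 3*a^2/2 + 3*k/2


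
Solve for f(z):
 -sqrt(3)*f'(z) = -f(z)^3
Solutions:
 f(z) = -sqrt(6)*sqrt(-1/(C1 + sqrt(3)*z))/2
 f(z) = sqrt(6)*sqrt(-1/(C1 + sqrt(3)*z))/2


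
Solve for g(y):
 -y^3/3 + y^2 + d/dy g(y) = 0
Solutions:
 g(y) = C1 + y^4/12 - y^3/3


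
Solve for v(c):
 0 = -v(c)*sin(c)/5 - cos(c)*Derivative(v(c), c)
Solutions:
 v(c) = C1*cos(c)^(1/5)


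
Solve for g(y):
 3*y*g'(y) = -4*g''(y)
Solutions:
 g(y) = C1 + C2*erf(sqrt(6)*y/4)


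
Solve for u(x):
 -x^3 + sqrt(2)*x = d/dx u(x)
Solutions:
 u(x) = C1 - x^4/4 + sqrt(2)*x^2/2


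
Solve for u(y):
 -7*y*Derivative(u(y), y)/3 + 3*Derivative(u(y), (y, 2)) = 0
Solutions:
 u(y) = C1 + C2*erfi(sqrt(14)*y/6)


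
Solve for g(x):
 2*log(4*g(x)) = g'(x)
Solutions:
 -Integral(1/(log(_y) + 2*log(2)), (_y, g(x)))/2 = C1 - x


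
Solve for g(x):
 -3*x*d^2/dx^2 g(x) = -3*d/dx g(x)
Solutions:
 g(x) = C1 + C2*x^2


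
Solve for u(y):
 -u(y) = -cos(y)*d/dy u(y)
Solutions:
 u(y) = C1*sqrt(sin(y) + 1)/sqrt(sin(y) - 1)


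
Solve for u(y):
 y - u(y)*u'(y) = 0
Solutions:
 u(y) = -sqrt(C1 + y^2)
 u(y) = sqrt(C1 + y^2)


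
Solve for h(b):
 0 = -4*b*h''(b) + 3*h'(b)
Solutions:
 h(b) = C1 + C2*b^(7/4)


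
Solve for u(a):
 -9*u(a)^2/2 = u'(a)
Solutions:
 u(a) = 2/(C1 + 9*a)


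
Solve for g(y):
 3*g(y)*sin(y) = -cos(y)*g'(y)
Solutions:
 g(y) = C1*cos(y)^3


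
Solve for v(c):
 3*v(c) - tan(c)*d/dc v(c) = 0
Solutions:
 v(c) = C1*sin(c)^3


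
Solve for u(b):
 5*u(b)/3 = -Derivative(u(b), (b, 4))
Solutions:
 u(b) = (C1*sin(sqrt(2)*3^(3/4)*5^(1/4)*b/6) + C2*cos(sqrt(2)*3^(3/4)*5^(1/4)*b/6))*exp(-sqrt(2)*3^(3/4)*5^(1/4)*b/6) + (C3*sin(sqrt(2)*3^(3/4)*5^(1/4)*b/6) + C4*cos(sqrt(2)*3^(3/4)*5^(1/4)*b/6))*exp(sqrt(2)*3^(3/4)*5^(1/4)*b/6)


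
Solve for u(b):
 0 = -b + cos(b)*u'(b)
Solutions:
 u(b) = C1 + Integral(b/cos(b), b)


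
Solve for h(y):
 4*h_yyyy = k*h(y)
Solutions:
 h(y) = C1*exp(-sqrt(2)*k^(1/4)*y/2) + C2*exp(sqrt(2)*k^(1/4)*y/2) + C3*exp(-sqrt(2)*I*k^(1/4)*y/2) + C4*exp(sqrt(2)*I*k^(1/4)*y/2)


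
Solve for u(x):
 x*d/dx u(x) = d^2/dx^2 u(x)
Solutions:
 u(x) = C1 + C2*erfi(sqrt(2)*x/2)


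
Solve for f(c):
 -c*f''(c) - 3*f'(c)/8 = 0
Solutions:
 f(c) = C1 + C2*c^(5/8)


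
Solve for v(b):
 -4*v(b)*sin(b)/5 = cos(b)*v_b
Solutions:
 v(b) = C1*cos(b)^(4/5)


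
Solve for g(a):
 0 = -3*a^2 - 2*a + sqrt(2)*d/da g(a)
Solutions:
 g(a) = C1 + sqrt(2)*a^3/2 + sqrt(2)*a^2/2


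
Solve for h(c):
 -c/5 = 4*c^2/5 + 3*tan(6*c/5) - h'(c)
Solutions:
 h(c) = C1 + 4*c^3/15 + c^2/10 - 5*log(cos(6*c/5))/2


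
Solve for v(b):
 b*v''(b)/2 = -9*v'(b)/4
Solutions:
 v(b) = C1 + C2/b^(7/2)


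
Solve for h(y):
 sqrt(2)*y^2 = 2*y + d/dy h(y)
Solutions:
 h(y) = C1 + sqrt(2)*y^3/3 - y^2


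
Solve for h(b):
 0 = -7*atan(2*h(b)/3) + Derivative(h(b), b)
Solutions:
 Integral(1/atan(2*_y/3), (_y, h(b))) = C1 + 7*b


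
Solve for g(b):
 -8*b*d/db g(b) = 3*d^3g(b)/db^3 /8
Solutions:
 g(b) = C1 + Integral(C2*airyai(-4*3^(2/3)*b/3) + C3*airybi(-4*3^(2/3)*b/3), b)


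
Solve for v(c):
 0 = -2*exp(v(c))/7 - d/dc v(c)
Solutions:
 v(c) = log(1/(C1 + 2*c)) + log(7)


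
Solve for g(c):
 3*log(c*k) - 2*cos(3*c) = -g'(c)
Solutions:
 g(c) = C1 - 3*c*log(c*k) + 3*c + 2*sin(3*c)/3


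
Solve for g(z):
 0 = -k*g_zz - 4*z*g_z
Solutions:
 g(z) = C1 + C2*sqrt(k)*erf(sqrt(2)*z*sqrt(1/k))


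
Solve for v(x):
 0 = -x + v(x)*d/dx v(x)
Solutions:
 v(x) = -sqrt(C1 + x^2)
 v(x) = sqrt(C1 + x^2)


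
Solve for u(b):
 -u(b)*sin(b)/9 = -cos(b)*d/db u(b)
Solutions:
 u(b) = C1/cos(b)^(1/9)


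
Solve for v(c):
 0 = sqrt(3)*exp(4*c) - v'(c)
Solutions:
 v(c) = C1 + sqrt(3)*exp(4*c)/4


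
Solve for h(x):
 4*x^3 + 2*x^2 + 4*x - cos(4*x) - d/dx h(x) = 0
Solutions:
 h(x) = C1 + x^4 + 2*x^3/3 + 2*x^2 - sin(4*x)/4


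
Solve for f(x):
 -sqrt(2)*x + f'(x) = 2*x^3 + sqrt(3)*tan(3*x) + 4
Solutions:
 f(x) = C1 + x^4/2 + sqrt(2)*x^2/2 + 4*x - sqrt(3)*log(cos(3*x))/3


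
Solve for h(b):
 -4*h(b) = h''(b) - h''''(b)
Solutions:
 h(b) = C1*exp(-sqrt(2)*b*sqrt(1 + sqrt(17))/2) + C2*exp(sqrt(2)*b*sqrt(1 + sqrt(17))/2) + C3*sin(sqrt(2)*b*sqrt(-1 + sqrt(17))/2) + C4*cos(sqrt(2)*b*sqrt(-1 + sqrt(17))/2)


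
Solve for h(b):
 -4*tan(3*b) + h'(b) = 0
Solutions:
 h(b) = C1 - 4*log(cos(3*b))/3


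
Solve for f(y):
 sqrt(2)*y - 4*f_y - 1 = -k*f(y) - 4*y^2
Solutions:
 f(y) = C1*exp(k*y/4) - 4*y^2/k - sqrt(2)*y/k + 1/k - 32*y/k^2 - 4*sqrt(2)/k^2 - 128/k^3


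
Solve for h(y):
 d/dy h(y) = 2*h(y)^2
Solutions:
 h(y) = -1/(C1 + 2*y)


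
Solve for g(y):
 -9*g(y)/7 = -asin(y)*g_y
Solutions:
 g(y) = C1*exp(9*Integral(1/asin(y), y)/7)


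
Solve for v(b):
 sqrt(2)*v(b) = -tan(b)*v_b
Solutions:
 v(b) = C1/sin(b)^(sqrt(2))


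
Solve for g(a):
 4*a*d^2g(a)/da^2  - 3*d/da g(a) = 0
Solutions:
 g(a) = C1 + C2*a^(7/4)


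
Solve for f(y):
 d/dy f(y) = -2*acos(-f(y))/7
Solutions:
 Integral(1/acos(-_y), (_y, f(y))) = C1 - 2*y/7


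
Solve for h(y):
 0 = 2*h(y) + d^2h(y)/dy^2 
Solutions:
 h(y) = C1*sin(sqrt(2)*y) + C2*cos(sqrt(2)*y)


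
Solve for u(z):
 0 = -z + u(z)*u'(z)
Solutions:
 u(z) = -sqrt(C1 + z^2)
 u(z) = sqrt(C1 + z^2)


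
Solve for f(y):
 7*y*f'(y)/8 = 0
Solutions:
 f(y) = C1


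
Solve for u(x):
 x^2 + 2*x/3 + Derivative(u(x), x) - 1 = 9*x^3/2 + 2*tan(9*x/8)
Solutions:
 u(x) = C1 + 9*x^4/8 - x^3/3 - x^2/3 + x - 16*log(cos(9*x/8))/9


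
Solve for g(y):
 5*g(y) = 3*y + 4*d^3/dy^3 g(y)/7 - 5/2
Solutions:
 g(y) = C3*exp(70^(1/3)*y/2) + 3*y/5 + (C1*sin(sqrt(3)*70^(1/3)*y/4) + C2*cos(sqrt(3)*70^(1/3)*y/4))*exp(-70^(1/3)*y/4) - 1/2


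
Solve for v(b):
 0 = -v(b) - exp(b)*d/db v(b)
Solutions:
 v(b) = C1*exp(exp(-b))


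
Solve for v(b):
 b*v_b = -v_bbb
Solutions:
 v(b) = C1 + Integral(C2*airyai(-b) + C3*airybi(-b), b)


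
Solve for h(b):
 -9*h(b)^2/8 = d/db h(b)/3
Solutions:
 h(b) = 8/(C1 + 27*b)


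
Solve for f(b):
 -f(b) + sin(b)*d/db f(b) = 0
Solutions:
 f(b) = C1*sqrt(cos(b) - 1)/sqrt(cos(b) + 1)


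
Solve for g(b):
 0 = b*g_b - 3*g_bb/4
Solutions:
 g(b) = C1 + C2*erfi(sqrt(6)*b/3)


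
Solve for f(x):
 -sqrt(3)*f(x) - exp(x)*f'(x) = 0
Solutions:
 f(x) = C1*exp(sqrt(3)*exp(-x))


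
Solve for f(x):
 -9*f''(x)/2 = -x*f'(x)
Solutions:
 f(x) = C1 + C2*erfi(x/3)


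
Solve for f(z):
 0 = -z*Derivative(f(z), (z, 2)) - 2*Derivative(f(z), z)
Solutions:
 f(z) = C1 + C2/z


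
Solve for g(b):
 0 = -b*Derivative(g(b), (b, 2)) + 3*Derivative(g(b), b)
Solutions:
 g(b) = C1 + C2*b^4


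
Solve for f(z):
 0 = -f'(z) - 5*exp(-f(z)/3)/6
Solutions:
 f(z) = 3*log(C1 - 5*z/18)


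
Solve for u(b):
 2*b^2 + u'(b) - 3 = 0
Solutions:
 u(b) = C1 - 2*b^3/3 + 3*b


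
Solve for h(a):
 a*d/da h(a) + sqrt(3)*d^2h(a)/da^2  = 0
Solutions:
 h(a) = C1 + C2*erf(sqrt(2)*3^(3/4)*a/6)


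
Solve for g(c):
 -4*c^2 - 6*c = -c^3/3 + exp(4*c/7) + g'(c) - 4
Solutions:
 g(c) = C1 + c^4/12 - 4*c^3/3 - 3*c^2 + 4*c - 7*exp(4*c/7)/4


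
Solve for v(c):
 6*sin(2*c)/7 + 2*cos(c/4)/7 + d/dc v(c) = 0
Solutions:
 v(c) = C1 - 8*sin(c/4)/7 + 3*cos(2*c)/7


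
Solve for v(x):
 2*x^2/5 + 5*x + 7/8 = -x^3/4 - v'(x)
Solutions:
 v(x) = C1 - x^4/16 - 2*x^3/15 - 5*x^2/2 - 7*x/8


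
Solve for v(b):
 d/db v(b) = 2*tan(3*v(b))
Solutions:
 v(b) = -asin(C1*exp(6*b))/3 + pi/3
 v(b) = asin(C1*exp(6*b))/3


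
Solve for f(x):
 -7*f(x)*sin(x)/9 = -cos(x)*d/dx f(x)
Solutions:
 f(x) = C1/cos(x)^(7/9)


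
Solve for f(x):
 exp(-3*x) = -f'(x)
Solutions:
 f(x) = C1 + exp(-3*x)/3


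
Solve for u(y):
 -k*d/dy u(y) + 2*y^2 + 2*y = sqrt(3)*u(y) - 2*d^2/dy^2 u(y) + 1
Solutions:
 u(y) = C1*exp(y*(k - sqrt(k^2 + 8*sqrt(3)))/4) + C2*exp(y*(k + sqrt(k^2 + 8*sqrt(3)))/4) + 4*sqrt(3)*k^2/9 - 4*k*y/3 - 2*k/3 + 2*sqrt(3)*y^2/3 + 2*sqrt(3)*y/3 - sqrt(3)/3 + 8/3


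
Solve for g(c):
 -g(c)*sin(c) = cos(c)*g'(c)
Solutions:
 g(c) = C1*cos(c)


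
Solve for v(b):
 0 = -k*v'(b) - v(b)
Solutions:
 v(b) = C1*exp(-b/k)


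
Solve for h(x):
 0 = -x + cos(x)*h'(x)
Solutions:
 h(x) = C1 + Integral(x/cos(x), x)


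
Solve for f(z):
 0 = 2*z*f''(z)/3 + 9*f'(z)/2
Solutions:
 f(z) = C1 + C2/z^(23/4)


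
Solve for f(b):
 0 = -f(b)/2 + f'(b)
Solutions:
 f(b) = C1*exp(b/2)


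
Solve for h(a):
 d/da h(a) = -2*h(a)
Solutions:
 h(a) = C1*exp(-2*a)


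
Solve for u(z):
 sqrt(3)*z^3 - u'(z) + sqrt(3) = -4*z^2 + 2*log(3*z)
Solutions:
 u(z) = C1 + sqrt(3)*z^4/4 + 4*z^3/3 - 2*z*log(z) - z*log(9) + sqrt(3)*z + 2*z


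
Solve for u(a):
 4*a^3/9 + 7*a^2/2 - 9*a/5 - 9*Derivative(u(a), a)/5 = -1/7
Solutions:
 u(a) = C1 + 5*a^4/81 + 35*a^3/54 - a^2/2 + 5*a/63


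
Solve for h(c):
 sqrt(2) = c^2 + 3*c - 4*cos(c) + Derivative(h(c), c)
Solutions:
 h(c) = C1 - c^3/3 - 3*c^2/2 + sqrt(2)*c + 4*sin(c)


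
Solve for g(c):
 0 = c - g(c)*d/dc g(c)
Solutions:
 g(c) = -sqrt(C1 + c^2)
 g(c) = sqrt(C1 + c^2)


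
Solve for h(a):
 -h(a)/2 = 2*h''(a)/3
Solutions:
 h(a) = C1*sin(sqrt(3)*a/2) + C2*cos(sqrt(3)*a/2)


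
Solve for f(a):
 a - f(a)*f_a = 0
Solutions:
 f(a) = -sqrt(C1 + a^2)
 f(a) = sqrt(C1 + a^2)


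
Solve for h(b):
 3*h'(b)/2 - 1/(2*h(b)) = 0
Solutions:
 h(b) = -sqrt(C1 + 6*b)/3
 h(b) = sqrt(C1 + 6*b)/3


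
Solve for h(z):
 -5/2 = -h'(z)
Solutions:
 h(z) = C1 + 5*z/2


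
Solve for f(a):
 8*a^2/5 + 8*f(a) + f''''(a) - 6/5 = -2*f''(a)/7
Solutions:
 f(a) = -a^2/5 + (C1*sin(2^(3/4)*a*cos(atan(sqrt(391))/2)) + C2*cos(2^(3/4)*a*cos(atan(sqrt(391))/2)))*exp(-2^(3/4)*a*sin(atan(sqrt(391))/2)) + (C3*sin(2^(3/4)*a*cos(atan(sqrt(391))/2)) + C4*cos(2^(3/4)*a*cos(atan(sqrt(391))/2)))*exp(2^(3/4)*a*sin(atan(sqrt(391))/2)) + 23/140


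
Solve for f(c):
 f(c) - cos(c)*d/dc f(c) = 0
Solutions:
 f(c) = C1*sqrt(sin(c) + 1)/sqrt(sin(c) - 1)


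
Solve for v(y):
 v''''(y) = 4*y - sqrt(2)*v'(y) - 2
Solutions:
 v(y) = C1 + C4*exp(-2^(1/6)*y) + sqrt(2)*y^2 - sqrt(2)*y + (C2*sin(2^(1/6)*sqrt(3)*y/2) + C3*cos(2^(1/6)*sqrt(3)*y/2))*exp(2^(1/6)*y/2)


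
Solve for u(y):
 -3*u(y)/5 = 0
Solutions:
 u(y) = 0


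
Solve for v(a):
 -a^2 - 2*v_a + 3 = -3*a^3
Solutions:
 v(a) = C1 + 3*a^4/8 - a^3/6 + 3*a/2


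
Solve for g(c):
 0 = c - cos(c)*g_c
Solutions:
 g(c) = C1 + Integral(c/cos(c), c)


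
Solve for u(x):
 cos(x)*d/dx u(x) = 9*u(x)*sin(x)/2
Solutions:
 u(x) = C1/cos(x)^(9/2)


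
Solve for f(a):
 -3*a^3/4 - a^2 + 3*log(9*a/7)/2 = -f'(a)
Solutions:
 f(a) = C1 + 3*a^4/16 + a^3/3 - 3*a*log(a)/2 - 3*a*log(3) + 3*a/2 + 3*a*log(7)/2


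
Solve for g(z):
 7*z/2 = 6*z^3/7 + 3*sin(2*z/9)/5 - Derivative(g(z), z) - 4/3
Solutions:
 g(z) = C1 + 3*z^4/14 - 7*z^2/4 - 4*z/3 - 27*cos(2*z/9)/10


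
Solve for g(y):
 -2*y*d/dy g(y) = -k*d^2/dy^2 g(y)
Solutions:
 g(y) = C1 + C2*erf(y*sqrt(-1/k))/sqrt(-1/k)


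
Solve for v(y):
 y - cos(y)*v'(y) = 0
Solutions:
 v(y) = C1 + Integral(y/cos(y), y)


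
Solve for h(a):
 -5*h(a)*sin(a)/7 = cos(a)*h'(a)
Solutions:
 h(a) = C1*cos(a)^(5/7)


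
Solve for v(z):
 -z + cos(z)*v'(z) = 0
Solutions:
 v(z) = C1 + Integral(z/cos(z), z)


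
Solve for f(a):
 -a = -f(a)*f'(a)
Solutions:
 f(a) = -sqrt(C1 + a^2)
 f(a) = sqrt(C1 + a^2)


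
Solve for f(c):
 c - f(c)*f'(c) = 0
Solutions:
 f(c) = -sqrt(C1 + c^2)
 f(c) = sqrt(C1 + c^2)


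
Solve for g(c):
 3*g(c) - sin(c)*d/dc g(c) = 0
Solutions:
 g(c) = C1*(cos(c) - 1)^(3/2)/(cos(c) + 1)^(3/2)


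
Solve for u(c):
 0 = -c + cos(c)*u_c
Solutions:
 u(c) = C1 + Integral(c/cos(c), c)


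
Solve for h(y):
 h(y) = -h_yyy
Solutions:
 h(y) = C3*exp(-y) + (C1*sin(sqrt(3)*y/2) + C2*cos(sqrt(3)*y/2))*exp(y/2)


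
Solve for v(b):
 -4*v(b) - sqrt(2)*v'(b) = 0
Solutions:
 v(b) = C1*exp(-2*sqrt(2)*b)


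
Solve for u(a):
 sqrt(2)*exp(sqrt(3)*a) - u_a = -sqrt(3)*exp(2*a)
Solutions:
 u(a) = C1 + sqrt(3)*exp(2*a)/2 + sqrt(6)*exp(sqrt(3)*a)/3


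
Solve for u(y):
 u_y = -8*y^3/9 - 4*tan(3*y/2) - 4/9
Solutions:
 u(y) = C1 - 2*y^4/9 - 4*y/9 + 8*log(cos(3*y/2))/3


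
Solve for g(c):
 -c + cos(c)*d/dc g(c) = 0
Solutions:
 g(c) = C1 + Integral(c/cos(c), c)


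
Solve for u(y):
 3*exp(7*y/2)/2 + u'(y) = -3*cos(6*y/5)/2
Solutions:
 u(y) = C1 - 3*exp(7*y/2)/7 - 5*sin(6*y/5)/4


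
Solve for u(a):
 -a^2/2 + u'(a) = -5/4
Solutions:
 u(a) = C1 + a^3/6 - 5*a/4


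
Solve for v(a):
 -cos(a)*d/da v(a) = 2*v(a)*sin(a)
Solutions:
 v(a) = C1*cos(a)^2


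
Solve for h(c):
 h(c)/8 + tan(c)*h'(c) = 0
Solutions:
 h(c) = C1/sin(c)^(1/8)


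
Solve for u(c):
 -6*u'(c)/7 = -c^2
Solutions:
 u(c) = C1 + 7*c^3/18


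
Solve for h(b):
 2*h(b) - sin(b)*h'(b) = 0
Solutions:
 h(b) = C1*(cos(b) - 1)/(cos(b) + 1)


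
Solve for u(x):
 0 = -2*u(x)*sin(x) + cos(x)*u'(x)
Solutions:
 u(x) = C1/cos(x)^2


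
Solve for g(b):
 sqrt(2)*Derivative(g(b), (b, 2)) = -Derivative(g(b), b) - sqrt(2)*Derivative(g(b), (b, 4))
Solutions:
 g(b) = C1 + C2*exp(-sqrt(2)*3^(1/3)*b*(-(9 + sqrt(105))^(1/3) + 2*3^(1/3)/(9 + sqrt(105))^(1/3))/12)*sin(sqrt(2)*3^(1/6)*b*(6/(9 + sqrt(105))^(1/3) + 3^(2/3)*(9 + sqrt(105))^(1/3))/12) + C3*exp(-sqrt(2)*3^(1/3)*b*(-(9 + sqrt(105))^(1/3) + 2*3^(1/3)/(9 + sqrt(105))^(1/3))/12)*cos(sqrt(2)*3^(1/6)*b*(6/(9 + sqrt(105))^(1/3) + 3^(2/3)*(9 + sqrt(105))^(1/3))/12) + C4*exp(sqrt(2)*3^(1/3)*b*(-(9 + sqrt(105))^(1/3) + 2*3^(1/3)/(9 + sqrt(105))^(1/3))/6)


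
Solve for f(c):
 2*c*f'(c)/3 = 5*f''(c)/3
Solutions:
 f(c) = C1 + C2*erfi(sqrt(5)*c/5)


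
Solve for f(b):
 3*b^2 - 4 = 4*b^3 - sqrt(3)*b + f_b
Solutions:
 f(b) = C1 - b^4 + b^3 + sqrt(3)*b^2/2 - 4*b


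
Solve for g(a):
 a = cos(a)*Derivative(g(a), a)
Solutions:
 g(a) = C1 + Integral(a/cos(a), a)


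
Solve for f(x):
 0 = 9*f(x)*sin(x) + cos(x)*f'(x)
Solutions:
 f(x) = C1*cos(x)^9


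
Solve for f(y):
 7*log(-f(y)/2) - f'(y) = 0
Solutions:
 -Integral(1/(log(-_y) - log(2)), (_y, f(y)))/7 = C1 - y


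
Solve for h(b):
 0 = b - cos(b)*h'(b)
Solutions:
 h(b) = C1 + Integral(b/cos(b), b)


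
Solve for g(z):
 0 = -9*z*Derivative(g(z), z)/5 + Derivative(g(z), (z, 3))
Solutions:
 g(z) = C1 + Integral(C2*airyai(15^(2/3)*z/5) + C3*airybi(15^(2/3)*z/5), z)


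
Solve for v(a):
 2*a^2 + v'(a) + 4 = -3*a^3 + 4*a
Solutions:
 v(a) = C1 - 3*a^4/4 - 2*a^3/3 + 2*a^2 - 4*a


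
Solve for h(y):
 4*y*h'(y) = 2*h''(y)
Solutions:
 h(y) = C1 + C2*erfi(y)


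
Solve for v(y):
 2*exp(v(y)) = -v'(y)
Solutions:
 v(y) = log(1/(C1 + 2*y))


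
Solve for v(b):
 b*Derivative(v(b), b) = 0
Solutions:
 v(b) = C1


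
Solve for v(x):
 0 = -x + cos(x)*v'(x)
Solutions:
 v(x) = C1 + Integral(x/cos(x), x)


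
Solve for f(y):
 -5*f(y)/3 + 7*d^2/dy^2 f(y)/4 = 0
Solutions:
 f(y) = C1*exp(-2*sqrt(105)*y/21) + C2*exp(2*sqrt(105)*y/21)


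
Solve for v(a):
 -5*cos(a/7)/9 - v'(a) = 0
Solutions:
 v(a) = C1 - 35*sin(a/7)/9


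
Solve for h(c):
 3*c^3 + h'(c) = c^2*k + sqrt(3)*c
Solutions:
 h(c) = C1 - 3*c^4/4 + c^3*k/3 + sqrt(3)*c^2/2


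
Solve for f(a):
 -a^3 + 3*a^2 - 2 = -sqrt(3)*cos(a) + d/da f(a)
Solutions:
 f(a) = C1 - a^4/4 + a^3 - 2*a + sqrt(3)*sin(a)


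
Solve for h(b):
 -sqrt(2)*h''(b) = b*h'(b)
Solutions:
 h(b) = C1 + C2*erf(2^(1/4)*b/2)


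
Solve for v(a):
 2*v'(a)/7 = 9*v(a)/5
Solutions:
 v(a) = C1*exp(63*a/10)


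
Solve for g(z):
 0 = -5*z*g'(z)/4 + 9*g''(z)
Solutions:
 g(z) = C1 + C2*erfi(sqrt(10)*z/12)


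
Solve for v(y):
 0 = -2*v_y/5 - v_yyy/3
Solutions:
 v(y) = C1 + C2*sin(sqrt(30)*y/5) + C3*cos(sqrt(30)*y/5)


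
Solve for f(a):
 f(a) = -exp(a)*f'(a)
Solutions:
 f(a) = C1*exp(exp(-a))


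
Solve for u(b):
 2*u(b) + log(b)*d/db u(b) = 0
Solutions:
 u(b) = C1*exp(-2*li(b))


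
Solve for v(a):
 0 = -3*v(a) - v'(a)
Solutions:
 v(a) = C1*exp(-3*a)


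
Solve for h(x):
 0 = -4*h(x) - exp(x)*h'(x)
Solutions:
 h(x) = C1*exp(4*exp(-x))


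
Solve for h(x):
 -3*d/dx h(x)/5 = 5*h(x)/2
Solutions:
 h(x) = C1*exp(-25*x/6)


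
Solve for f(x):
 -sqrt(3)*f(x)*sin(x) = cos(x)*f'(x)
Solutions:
 f(x) = C1*cos(x)^(sqrt(3))


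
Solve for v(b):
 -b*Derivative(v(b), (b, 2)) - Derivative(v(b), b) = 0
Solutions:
 v(b) = C1 + C2*log(b)


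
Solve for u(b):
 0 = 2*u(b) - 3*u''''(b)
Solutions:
 u(b) = C1*exp(-2^(1/4)*3^(3/4)*b/3) + C2*exp(2^(1/4)*3^(3/4)*b/3) + C3*sin(2^(1/4)*3^(3/4)*b/3) + C4*cos(2^(1/4)*3^(3/4)*b/3)


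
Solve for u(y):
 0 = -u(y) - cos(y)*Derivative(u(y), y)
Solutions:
 u(y) = C1*sqrt(sin(y) - 1)/sqrt(sin(y) + 1)


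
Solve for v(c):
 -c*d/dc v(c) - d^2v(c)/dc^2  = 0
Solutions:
 v(c) = C1 + C2*erf(sqrt(2)*c/2)


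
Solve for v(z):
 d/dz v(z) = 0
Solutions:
 v(z) = C1


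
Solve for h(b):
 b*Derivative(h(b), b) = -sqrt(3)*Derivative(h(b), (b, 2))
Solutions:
 h(b) = C1 + C2*erf(sqrt(2)*3^(3/4)*b/6)


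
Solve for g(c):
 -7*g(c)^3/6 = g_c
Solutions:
 g(c) = -sqrt(3)*sqrt(-1/(C1 - 7*c))
 g(c) = sqrt(3)*sqrt(-1/(C1 - 7*c))


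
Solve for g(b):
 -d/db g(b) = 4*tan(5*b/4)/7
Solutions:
 g(b) = C1 + 16*log(cos(5*b/4))/35


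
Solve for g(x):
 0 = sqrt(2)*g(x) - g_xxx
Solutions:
 g(x) = C3*exp(2^(1/6)*x) + (C1*sin(2^(1/6)*sqrt(3)*x/2) + C2*cos(2^(1/6)*sqrt(3)*x/2))*exp(-2^(1/6)*x/2)


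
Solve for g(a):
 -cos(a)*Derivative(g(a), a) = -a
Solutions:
 g(a) = C1 + Integral(a/cos(a), a)


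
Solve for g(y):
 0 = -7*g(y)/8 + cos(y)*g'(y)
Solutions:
 g(y) = C1*(sin(y) + 1)^(7/16)/(sin(y) - 1)^(7/16)


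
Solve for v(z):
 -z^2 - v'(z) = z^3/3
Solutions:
 v(z) = C1 - z^4/12 - z^3/3


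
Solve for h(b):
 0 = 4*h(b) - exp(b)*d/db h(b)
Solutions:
 h(b) = C1*exp(-4*exp(-b))


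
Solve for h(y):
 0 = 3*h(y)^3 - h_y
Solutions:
 h(y) = -sqrt(2)*sqrt(-1/(C1 + 3*y))/2
 h(y) = sqrt(2)*sqrt(-1/(C1 + 3*y))/2


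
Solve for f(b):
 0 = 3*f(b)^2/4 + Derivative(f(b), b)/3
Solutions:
 f(b) = 4/(C1 + 9*b)


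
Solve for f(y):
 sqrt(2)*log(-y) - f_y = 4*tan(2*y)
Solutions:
 f(y) = C1 + sqrt(2)*y*(log(-y) - 1) + 2*log(cos(2*y))


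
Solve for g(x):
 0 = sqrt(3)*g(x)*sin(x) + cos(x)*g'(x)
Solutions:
 g(x) = C1*cos(x)^(sqrt(3))


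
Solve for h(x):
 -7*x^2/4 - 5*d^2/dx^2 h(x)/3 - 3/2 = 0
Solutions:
 h(x) = C1 + C2*x - 7*x^4/80 - 9*x^2/20


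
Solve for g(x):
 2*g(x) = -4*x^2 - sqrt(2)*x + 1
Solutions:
 g(x) = -2*x^2 - sqrt(2)*x/2 + 1/2


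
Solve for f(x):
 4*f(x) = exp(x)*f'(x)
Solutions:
 f(x) = C1*exp(-4*exp(-x))


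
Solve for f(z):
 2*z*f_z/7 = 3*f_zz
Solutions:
 f(z) = C1 + C2*erfi(sqrt(21)*z/21)


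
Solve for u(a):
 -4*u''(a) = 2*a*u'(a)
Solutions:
 u(a) = C1 + C2*erf(a/2)


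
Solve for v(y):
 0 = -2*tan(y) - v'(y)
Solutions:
 v(y) = C1 + 2*log(cos(y))


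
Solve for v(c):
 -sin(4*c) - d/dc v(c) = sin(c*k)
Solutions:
 v(c) = C1 + cos(4*c)/4 + cos(c*k)/k


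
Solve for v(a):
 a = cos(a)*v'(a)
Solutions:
 v(a) = C1 + Integral(a/cos(a), a)


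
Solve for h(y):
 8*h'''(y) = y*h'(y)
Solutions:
 h(y) = C1 + Integral(C2*airyai(y/2) + C3*airybi(y/2), y)


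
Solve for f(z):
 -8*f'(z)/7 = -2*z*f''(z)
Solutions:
 f(z) = C1 + C2*z^(11/7)


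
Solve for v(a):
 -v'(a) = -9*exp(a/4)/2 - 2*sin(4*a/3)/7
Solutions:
 v(a) = C1 + 18*exp(a/4) - 3*cos(4*a/3)/14


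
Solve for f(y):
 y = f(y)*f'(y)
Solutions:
 f(y) = -sqrt(C1 + y^2)
 f(y) = sqrt(C1 + y^2)


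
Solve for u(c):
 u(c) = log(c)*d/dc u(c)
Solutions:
 u(c) = C1*exp(li(c))


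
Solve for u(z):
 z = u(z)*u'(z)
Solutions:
 u(z) = -sqrt(C1 + z^2)
 u(z) = sqrt(C1 + z^2)


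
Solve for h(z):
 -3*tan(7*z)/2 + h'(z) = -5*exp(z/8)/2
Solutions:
 h(z) = C1 - 20*exp(z/8) - 3*log(cos(7*z))/14


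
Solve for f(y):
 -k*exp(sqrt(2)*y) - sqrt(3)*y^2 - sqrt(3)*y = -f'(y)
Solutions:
 f(y) = C1 + sqrt(2)*k*exp(sqrt(2)*y)/2 + sqrt(3)*y^3/3 + sqrt(3)*y^2/2


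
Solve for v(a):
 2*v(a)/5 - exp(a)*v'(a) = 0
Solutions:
 v(a) = C1*exp(-2*exp(-a)/5)


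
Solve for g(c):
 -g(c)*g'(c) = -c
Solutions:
 g(c) = -sqrt(C1 + c^2)
 g(c) = sqrt(C1 + c^2)


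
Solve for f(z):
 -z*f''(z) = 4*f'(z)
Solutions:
 f(z) = C1 + C2/z^3


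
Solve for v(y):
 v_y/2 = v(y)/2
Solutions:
 v(y) = C1*exp(y)


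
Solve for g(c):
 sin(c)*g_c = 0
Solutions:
 g(c) = C1


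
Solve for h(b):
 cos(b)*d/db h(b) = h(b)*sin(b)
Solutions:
 h(b) = C1/cos(b)


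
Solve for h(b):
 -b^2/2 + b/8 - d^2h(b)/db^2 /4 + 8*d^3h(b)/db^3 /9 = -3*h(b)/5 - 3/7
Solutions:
 h(b) = C1*exp(3*b*(5*5^(1/3)/(64*sqrt(1019) + 2043)^(1/3) + 10 + 5^(2/3)*(64*sqrt(1019) + 2043)^(1/3))/320)*sin(3*sqrt(3)*5^(1/3)*b*(-5^(1/3)*(64*sqrt(1019) + 2043)^(1/3) + 5/(64*sqrt(1019) + 2043)^(1/3))/320) + C2*exp(3*b*(5*5^(1/3)/(64*sqrt(1019) + 2043)^(1/3) + 10 + 5^(2/3)*(64*sqrt(1019) + 2043)^(1/3))/320)*cos(3*sqrt(3)*5^(1/3)*b*(-5^(1/3)*(64*sqrt(1019) + 2043)^(1/3) + 5/(64*sqrt(1019) + 2043)^(1/3))/320) + C3*exp(3*b*(-5^(2/3)*(64*sqrt(1019) + 2043)^(1/3) - 5*5^(1/3)/(64*sqrt(1019) + 2043)^(1/3) + 5)/160) + 5*b^2/6 - 5*b/24 - 5/252


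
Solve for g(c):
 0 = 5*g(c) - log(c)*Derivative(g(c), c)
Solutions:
 g(c) = C1*exp(5*li(c))


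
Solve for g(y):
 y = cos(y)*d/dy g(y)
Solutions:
 g(y) = C1 + Integral(y/cos(y), y)


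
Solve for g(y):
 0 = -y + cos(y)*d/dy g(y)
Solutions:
 g(y) = C1 + Integral(y/cos(y), y)


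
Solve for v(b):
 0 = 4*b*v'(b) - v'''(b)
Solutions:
 v(b) = C1 + Integral(C2*airyai(2^(2/3)*b) + C3*airybi(2^(2/3)*b), b)


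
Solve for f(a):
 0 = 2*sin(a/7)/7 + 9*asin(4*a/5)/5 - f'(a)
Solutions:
 f(a) = C1 + 9*a*asin(4*a/5)/5 + 9*sqrt(25 - 16*a^2)/20 - 2*cos(a/7)


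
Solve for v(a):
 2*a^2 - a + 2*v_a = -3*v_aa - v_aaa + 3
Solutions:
 v(a) = C1 + C2*exp(-2*a) + C3*exp(-a) - a^3/3 + 7*a^2/4 - 11*a/4


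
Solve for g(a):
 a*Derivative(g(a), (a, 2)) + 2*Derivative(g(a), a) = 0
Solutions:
 g(a) = C1 + C2/a


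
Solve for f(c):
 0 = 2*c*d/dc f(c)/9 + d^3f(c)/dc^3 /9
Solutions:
 f(c) = C1 + Integral(C2*airyai(-2^(1/3)*c) + C3*airybi(-2^(1/3)*c), c)


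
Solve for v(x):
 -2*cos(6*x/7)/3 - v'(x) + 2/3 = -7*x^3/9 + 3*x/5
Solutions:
 v(x) = C1 + 7*x^4/36 - 3*x^2/10 + 2*x/3 - 7*sin(6*x/7)/9


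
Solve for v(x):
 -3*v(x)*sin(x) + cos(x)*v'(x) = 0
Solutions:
 v(x) = C1/cos(x)^3


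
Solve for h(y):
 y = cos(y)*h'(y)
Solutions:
 h(y) = C1 + Integral(y/cos(y), y)


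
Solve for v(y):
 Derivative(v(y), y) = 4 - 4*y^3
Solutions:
 v(y) = C1 - y^4 + 4*y


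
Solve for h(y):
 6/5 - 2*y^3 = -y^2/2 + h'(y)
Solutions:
 h(y) = C1 - y^4/2 + y^3/6 + 6*y/5


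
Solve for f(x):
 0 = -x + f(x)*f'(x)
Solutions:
 f(x) = -sqrt(C1 + x^2)
 f(x) = sqrt(C1 + x^2)


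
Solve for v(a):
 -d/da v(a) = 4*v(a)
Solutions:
 v(a) = C1*exp(-4*a)


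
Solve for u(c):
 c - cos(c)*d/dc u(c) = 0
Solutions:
 u(c) = C1 + Integral(c/cos(c), c)


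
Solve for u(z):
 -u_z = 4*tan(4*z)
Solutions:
 u(z) = C1 + log(cos(4*z))


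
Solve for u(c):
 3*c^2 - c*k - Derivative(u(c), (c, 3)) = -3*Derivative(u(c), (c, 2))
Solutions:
 u(c) = C1 + C2*c + C3*exp(3*c) - c^4/12 + c^3*(k - 2)/18 + c^2*(k - 2)/18


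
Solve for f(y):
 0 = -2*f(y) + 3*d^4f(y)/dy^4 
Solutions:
 f(y) = C1*exp(-2^(1/4)*3^(3/4)*y/3) + C2*exp(2^(1/4)*3^(3/4)*y/3) + C3*sin(2^(1/4)*3^(3/4)*y/3) + C4*cos(2^(1/4)*3^(3/4)*y/3)


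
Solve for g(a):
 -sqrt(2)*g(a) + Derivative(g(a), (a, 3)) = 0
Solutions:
 g(a) = C3*exp(2^(1/6)*a) + (C1*sin(2^(1/6)*sqrt(3)*a/2) + C2*cos(2^(1/6)*sqrt(3)*a/2))*exp(-2^(1/6)*a/2)


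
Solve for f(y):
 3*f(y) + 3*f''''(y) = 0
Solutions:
 f(y) = (C1*sin(sqrt(2)*y/2) + C2*cos(sqrt(2)*y/2))*exp(-sqrt(2)*y/2) + (C3*sin(sqrt(2)*y/2) + C4*cos(sqrt(2)*y/2))*exp(sqrt(2)*y/2)


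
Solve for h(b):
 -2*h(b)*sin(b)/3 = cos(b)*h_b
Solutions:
 h(b) = C1*cos(b)^(2/3)


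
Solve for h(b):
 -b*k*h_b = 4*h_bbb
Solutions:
 h(b) = C1 + Integral(C2*airyai(2^(1/3)*b*(-k)^(1/3)/2) + C3*airybi(2^(1/3)*b*(-k)^(1/3)/2), b)


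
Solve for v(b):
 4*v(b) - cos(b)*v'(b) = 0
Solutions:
 v(b) = C1*(sin(b)^2 + 2*sin(b) + 1)/(sin(b)^2 - 2*sin(b) + 1)


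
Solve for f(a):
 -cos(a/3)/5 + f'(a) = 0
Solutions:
 f(a) = C1 + 3*sin(a/3)/5


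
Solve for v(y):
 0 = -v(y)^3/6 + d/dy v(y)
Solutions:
 v(y) = -sqrt(3)*sqrt(-1/(C1 + y))
 v(y) = sqrt(3)*sqrt(-1/(C1 + y))


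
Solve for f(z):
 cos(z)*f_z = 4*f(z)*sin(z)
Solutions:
 f(z) = C1/cos(z)^4


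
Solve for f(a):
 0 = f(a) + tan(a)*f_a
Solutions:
 f(a) = C1/sin(a)


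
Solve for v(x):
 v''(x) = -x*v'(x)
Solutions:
 v(x) = C1 + C2*erf(sqrt(2)*x/2)


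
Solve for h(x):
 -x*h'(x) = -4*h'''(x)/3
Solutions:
 h(x) = C1 + Integral(C2*airyai(6^(1/3)*x/2) + C3*airybi(6^(1/3)*x/2), x)


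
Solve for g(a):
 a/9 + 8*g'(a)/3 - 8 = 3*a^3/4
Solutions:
 g(a) = C1 + 9*a^4/128 - a^2/48 + 3*a


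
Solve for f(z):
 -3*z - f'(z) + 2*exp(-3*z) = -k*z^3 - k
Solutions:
 f(z) = C1 + k*z^4/4 + k*z - 3*z^2/2 - 2*exp(-3*z)/3


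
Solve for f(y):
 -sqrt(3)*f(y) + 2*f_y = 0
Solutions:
 f(y) = C1*exp(sqrt(3)*y/2)


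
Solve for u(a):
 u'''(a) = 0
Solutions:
 u(a) = C1 + C2*a + C3*a^2


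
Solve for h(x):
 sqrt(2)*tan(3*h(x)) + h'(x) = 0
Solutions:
 h(x) = -asin(C1*exp(-3*sqrt(2)*x))/3 + pi/3
 h(x) = asin(C1*exp(-3*sqrt(2)*x))/3


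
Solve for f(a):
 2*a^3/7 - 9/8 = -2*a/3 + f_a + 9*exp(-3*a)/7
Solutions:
 f(a) = C1 + a^4/14 + a^2/3 - 9*a/8 + 3*exp(-3*a)/7


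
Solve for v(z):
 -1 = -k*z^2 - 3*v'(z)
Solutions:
 v(z) = C1 - k*z^3/9 + z/3


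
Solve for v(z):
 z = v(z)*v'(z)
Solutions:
 v(z) = -sqrt(C1 + z^2)
 v(z) = sqrt(C1 + z^2)


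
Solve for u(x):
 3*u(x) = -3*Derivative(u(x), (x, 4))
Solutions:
 u(x) = (C1*sin(sqrt(2)*x/2) + C2*cos(sqrt(2)*x/2))*exp(-sqrt(2)*x/2) + (C3*sin(sqrt(2)*x/2) + C4*cos(sqrt(2)*x/2))*exp(sqrt(2)*x/2)


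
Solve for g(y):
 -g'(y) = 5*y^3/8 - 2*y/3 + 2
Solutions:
 g(y) = C1 - 5*y^4/32 + y^2/3 - 2*y


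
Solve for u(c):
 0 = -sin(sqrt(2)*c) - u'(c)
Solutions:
 u(c) = C1 + sqrt(2)*cos(sqrt(2)*c)/2


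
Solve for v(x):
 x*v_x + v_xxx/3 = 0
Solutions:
 v(x) = C1 + Integral(C2*airyai(-3^(1/3)*x) + C3*airybi(-3^(1/3)*x), x)


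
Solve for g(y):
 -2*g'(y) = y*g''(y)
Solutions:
 g(y) = C1 + C2/y


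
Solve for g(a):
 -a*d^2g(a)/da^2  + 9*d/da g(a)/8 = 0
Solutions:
 g(a) = C1 + C2*a^(17/8)


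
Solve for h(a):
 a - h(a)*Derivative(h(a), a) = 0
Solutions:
 h(a) = -sqrt(C1 + a^2)
 h(a) = sqrt(C1 + a^2)


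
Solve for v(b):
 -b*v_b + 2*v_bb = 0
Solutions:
 v(b) = C1 + C2*erfi(b/2)


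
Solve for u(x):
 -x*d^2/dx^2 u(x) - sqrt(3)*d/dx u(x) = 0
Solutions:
 u(x) = C1 + C2*x^(1 - sqrt(3))


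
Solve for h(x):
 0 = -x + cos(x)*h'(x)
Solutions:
 h(x) = C1 + Integral(x/cos(x), x)


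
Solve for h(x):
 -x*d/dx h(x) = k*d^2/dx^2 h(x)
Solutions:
 h(x) = C1 + C2*sqrt(k)*erf(sqrt(2)*x*sqrt(1/k)/2)


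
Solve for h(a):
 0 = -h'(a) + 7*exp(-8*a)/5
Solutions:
 h(a) = C1 - 7*exp(-8*a)/40


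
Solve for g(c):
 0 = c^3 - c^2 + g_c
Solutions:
 g(c) = C1 - c^4/4 + c^3/3


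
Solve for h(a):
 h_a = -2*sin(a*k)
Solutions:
 h(a) = C1 + 2*cos(a*k)/k


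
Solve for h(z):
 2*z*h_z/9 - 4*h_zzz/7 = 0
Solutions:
 h(z) = C1 + Integral(C2*airyai(84^(1/3)*z/6) + C3*airybi(84^(1/3)*z/6), z)


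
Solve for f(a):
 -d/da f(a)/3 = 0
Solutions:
 f(a) = C1


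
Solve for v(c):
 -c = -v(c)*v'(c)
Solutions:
 v(c) = -sqrt(C1 + c^2)
 v(c) = sqrt(C1 + c^2)


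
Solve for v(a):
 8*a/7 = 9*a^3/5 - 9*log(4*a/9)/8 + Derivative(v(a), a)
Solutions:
 v(a) = C1 - 9*a^4/20 + 4*a^2/7 + 9*a*log(a)/8 - 9*a*log(3)/4 - 9*a/8 + 9*a*log(2)/4


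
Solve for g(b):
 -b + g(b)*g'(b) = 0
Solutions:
 g(b) = -sqrt(C1 + b^2)
 g(b) = sqrt(C1 + b^2)


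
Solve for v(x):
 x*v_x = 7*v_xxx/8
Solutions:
 v(x) = C1 + Integral(C2*airyai(2*7^(2/3)*x/7) + C3*airybi(2*7^(2/3)*x/7), x)


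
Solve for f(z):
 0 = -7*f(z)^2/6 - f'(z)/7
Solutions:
 f(z) = 6/(C1 + 49*z)


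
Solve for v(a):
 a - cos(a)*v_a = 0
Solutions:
 v(a) = C1 + Integral(a/cos(a), a)


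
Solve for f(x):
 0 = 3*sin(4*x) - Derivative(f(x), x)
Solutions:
 f(x) = C1 - 3*cos(4*x)/4


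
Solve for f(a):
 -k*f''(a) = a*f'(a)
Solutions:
 f(a) = C1 + C2*sqrt(k)*erf(sqrt(2)*a*sqrt(1/k)/2)


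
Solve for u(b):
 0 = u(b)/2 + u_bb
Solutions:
 u(b) = C1*sin(sqrt(2)*b/2) + C2*cos(sqrt(2)*b/2)


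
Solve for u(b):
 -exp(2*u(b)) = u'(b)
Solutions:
 u(b) = log(-sqrt(-1/(C1 - b))) - log(2)/2
 u(b) = log(-1/(C1 - b))/2 - log(2)/2


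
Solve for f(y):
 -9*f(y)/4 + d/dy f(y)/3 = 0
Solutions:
 f(y) = C1*exp(27*y/4)


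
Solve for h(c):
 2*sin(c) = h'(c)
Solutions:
 h(c) = C1 - 2*cos(c)


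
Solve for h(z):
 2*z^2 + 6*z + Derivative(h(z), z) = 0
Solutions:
 h(z) = C1 - 2*z^3/3 - 3*z^2


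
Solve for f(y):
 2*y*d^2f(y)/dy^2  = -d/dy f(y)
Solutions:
 f(y) = C1 + C2*sqrt(y)


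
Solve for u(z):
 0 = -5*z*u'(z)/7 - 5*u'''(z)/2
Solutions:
 u(z) = C1 + Integral(C2*airyai(-2^(1/3)*7^(2/3)*z/7) + C3*airybi(-2^(1/3)*7^(2/3)*z/7), z)


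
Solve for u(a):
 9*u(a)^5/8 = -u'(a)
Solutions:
 u(a) = -2^(1/4)*(1/(C1 + 9*a))^(1/4)
 u(a) = 2^(1/4)*(1/(C1 + 9*a))^(1/4)
 u(a) = -2^(1/4)*I*(1/(C1 + 9*a))^(1/4)
 u(a) = 2^(1/4)*I*(1/(C1 + 9*a))^(1/4)


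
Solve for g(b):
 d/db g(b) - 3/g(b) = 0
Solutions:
 g(b) = -sqrt(C1 + 6*b)
 g(b) = sqrt(C1 + 6*b)


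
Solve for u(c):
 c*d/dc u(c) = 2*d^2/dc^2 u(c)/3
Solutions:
 u(c) = C1 + C2*erfi(sqrt(3)*c/2)


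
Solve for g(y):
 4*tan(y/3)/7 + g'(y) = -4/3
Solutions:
 g(y) = C1 - 4*y/3 + 12*log(cos(y/3))/7


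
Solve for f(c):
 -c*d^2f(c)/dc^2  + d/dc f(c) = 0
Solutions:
 f(c) = C1 + C2*c^2


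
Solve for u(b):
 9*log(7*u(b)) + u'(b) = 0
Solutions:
 Integral(1/(log(_y) + log(7)), (_y, u(b)))/9 = C1 - b


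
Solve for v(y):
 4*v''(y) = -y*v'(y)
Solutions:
 v(y) = C1 + C2*erf(sqrt(2)*y/4)


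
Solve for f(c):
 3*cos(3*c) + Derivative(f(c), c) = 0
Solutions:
 f(c) = C1 - sin(3*c)


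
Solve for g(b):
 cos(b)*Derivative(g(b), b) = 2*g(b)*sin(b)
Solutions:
 g(b) = C1/cos(b)^2
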